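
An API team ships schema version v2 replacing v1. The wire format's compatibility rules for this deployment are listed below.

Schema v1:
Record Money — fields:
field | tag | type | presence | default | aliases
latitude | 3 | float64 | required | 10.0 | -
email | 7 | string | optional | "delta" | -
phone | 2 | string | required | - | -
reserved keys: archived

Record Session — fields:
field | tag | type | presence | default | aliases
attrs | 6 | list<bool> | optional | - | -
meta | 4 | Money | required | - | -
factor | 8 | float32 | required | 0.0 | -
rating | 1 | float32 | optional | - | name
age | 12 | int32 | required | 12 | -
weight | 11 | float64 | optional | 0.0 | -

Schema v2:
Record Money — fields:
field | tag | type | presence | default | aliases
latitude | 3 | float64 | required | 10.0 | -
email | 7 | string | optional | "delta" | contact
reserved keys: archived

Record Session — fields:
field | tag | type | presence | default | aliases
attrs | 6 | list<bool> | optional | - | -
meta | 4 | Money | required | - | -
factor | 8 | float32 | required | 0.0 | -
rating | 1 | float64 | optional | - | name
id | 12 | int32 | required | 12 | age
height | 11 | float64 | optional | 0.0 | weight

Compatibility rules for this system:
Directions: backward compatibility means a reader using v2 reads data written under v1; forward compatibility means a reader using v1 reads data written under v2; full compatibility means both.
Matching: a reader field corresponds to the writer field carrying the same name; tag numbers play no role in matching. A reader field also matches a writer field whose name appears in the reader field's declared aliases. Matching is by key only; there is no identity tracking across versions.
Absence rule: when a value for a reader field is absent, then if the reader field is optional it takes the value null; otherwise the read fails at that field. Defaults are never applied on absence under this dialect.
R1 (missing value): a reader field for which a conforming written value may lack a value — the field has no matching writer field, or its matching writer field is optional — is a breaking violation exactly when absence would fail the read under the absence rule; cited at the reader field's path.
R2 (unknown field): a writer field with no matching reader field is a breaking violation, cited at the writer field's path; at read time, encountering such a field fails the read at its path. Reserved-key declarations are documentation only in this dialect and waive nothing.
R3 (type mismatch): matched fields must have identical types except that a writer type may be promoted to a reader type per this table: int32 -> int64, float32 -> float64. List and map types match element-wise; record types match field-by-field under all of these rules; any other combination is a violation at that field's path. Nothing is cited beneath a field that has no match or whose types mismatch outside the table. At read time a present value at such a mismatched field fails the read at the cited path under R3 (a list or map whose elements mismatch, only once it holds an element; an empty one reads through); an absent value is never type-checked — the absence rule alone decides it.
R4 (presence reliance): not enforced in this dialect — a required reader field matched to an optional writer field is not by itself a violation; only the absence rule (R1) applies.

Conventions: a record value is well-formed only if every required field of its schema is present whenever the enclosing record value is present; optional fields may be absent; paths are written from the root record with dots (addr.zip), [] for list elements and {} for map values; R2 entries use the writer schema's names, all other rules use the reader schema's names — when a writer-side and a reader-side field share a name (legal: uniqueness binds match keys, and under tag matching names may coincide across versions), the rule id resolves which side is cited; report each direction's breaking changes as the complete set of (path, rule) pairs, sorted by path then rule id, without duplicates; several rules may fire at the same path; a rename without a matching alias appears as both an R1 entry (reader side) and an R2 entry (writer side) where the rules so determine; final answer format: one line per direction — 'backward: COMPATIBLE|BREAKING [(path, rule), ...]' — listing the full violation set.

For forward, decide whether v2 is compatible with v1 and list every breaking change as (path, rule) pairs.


in Session below, arrows point writer -> reader
checking forward for Session: reader v1 against writer v2:
  list<bool> -> list<bool>, writer optional: attrs aligns to attrs
  Money -> Money, writer required: meta aligns to meta
  float32 -> float32, writer required: factor aligns to factor
  float64 -> float32, writer optional: rating aligns to rating
  age: no writer-side match
  weight: no writer-side match
  writer id: unknown to reader
  writer height: unknown to reader
  float64 -> float64, writer required: meta.latitude aligns to meta.latitude
  string -> string, writer optional: meta.email aligns to meta.email
  meta.phone: no writer-side match
  violation R1 at age
  violation R2 at height
  violation R2 at id
  violation R1 at meta.phone
  violation R3 at rating
  => forward verdict for Session: BREAKING, 5 violation(s)

forward: BREAKING [(age, R1), (height, R2), (id, R2), (meta.phone, R1), (rating, R3)]


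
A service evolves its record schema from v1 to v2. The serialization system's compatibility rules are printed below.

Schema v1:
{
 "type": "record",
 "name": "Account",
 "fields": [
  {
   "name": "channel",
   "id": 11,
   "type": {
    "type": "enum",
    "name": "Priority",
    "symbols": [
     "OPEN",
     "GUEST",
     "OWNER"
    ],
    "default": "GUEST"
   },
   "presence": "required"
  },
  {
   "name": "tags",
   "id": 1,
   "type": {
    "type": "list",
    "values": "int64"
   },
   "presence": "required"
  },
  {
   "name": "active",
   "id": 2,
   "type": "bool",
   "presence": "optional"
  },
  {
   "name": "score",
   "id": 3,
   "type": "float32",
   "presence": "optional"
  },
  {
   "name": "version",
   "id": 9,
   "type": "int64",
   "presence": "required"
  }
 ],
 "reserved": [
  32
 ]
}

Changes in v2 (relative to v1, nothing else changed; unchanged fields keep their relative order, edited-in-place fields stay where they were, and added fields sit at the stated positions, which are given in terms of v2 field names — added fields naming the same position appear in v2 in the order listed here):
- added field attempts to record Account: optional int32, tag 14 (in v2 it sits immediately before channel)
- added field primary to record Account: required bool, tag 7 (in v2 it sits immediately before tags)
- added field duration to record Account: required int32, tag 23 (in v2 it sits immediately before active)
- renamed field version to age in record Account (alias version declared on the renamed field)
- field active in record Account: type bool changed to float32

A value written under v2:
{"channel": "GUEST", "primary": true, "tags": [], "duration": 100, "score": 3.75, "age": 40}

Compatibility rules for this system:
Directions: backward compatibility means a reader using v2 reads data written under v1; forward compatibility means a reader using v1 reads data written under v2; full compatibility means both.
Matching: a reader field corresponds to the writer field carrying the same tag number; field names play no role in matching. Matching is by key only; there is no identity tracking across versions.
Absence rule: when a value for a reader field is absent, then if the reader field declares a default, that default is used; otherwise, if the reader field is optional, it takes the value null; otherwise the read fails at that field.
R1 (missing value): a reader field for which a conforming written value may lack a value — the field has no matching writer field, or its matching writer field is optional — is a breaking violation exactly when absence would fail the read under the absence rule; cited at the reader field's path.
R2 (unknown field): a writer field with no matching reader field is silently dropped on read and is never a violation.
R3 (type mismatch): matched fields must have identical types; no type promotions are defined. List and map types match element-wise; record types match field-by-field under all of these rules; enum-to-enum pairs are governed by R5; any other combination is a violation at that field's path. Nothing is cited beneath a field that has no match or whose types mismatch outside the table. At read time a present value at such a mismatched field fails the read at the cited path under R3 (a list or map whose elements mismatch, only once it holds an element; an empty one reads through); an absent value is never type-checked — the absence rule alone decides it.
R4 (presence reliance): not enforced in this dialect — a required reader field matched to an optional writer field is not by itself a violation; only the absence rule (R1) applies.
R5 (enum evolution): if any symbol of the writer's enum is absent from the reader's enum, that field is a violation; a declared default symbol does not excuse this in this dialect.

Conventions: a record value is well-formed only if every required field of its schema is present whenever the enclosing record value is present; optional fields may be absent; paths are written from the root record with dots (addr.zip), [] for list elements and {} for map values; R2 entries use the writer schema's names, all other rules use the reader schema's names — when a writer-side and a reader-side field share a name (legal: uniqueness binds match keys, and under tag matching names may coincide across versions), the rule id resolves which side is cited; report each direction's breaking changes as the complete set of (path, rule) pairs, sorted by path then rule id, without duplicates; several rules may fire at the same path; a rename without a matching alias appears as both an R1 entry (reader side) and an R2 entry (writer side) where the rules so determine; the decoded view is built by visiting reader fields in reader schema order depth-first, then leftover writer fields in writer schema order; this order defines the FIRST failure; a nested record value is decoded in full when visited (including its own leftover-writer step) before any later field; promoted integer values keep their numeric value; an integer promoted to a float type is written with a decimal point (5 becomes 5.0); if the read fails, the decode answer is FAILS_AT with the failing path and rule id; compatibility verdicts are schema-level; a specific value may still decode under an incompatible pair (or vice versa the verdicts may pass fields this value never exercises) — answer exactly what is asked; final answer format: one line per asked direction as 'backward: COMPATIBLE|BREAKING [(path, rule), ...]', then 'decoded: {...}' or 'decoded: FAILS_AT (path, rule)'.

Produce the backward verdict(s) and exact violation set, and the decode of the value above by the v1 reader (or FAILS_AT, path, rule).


backward: BREAKING [(active, R3), (duration, R1), (primary, R1)]; decoded: {"channel": "GUEST", "tags": [], "active": null, "score": 3.75, "version": 40}

in Account below, arrows point writer -> reader
backward on Account — v2 reading data written by v1:
  attempts: no writer-side match
  channel: paired with writer channel (Priority -> Priority; writer required)
  primary: no writer-side match
  tags: paired with writer tags (list<int64> -> list<int64>; writer required)
  duration: no writer-side match
  active: paired with writer active (bool -> float32; writer optional)
  score: paired with writer score (float32 -> float32; writer optional)
  age: paired with writer version (int64 -> int64; writer required)
  R3 fires at active
  R1 fires at duration
  R1 fires at primary
  => 3 violation(s): backward is BREAKING for Account
migrating the Account value to v1:
  channel := "GUEST"
  tags := []
  active := null (absent, optional -> null)
  score := 3.75
  version := 40 (from writer age)
  writer primary: unknown -> dropped
  writer duration: unknown -> dropped
  => decoded: {"channel": "GUEST", "tags": [], "active": null, "score": 3.75, "version": 40}
checking off the Account differences that do not matter here:
  added field attempts to record Account: optional int32, tag 14 (in v2 it sits immediately before channel) -> no rule fires on it in Account's dialect; the asked verdict holds
  renamed field version to age in record Account (alias version declared on the renamed field) -> no rule fires on it in Account's dialect; the asked verdict holds


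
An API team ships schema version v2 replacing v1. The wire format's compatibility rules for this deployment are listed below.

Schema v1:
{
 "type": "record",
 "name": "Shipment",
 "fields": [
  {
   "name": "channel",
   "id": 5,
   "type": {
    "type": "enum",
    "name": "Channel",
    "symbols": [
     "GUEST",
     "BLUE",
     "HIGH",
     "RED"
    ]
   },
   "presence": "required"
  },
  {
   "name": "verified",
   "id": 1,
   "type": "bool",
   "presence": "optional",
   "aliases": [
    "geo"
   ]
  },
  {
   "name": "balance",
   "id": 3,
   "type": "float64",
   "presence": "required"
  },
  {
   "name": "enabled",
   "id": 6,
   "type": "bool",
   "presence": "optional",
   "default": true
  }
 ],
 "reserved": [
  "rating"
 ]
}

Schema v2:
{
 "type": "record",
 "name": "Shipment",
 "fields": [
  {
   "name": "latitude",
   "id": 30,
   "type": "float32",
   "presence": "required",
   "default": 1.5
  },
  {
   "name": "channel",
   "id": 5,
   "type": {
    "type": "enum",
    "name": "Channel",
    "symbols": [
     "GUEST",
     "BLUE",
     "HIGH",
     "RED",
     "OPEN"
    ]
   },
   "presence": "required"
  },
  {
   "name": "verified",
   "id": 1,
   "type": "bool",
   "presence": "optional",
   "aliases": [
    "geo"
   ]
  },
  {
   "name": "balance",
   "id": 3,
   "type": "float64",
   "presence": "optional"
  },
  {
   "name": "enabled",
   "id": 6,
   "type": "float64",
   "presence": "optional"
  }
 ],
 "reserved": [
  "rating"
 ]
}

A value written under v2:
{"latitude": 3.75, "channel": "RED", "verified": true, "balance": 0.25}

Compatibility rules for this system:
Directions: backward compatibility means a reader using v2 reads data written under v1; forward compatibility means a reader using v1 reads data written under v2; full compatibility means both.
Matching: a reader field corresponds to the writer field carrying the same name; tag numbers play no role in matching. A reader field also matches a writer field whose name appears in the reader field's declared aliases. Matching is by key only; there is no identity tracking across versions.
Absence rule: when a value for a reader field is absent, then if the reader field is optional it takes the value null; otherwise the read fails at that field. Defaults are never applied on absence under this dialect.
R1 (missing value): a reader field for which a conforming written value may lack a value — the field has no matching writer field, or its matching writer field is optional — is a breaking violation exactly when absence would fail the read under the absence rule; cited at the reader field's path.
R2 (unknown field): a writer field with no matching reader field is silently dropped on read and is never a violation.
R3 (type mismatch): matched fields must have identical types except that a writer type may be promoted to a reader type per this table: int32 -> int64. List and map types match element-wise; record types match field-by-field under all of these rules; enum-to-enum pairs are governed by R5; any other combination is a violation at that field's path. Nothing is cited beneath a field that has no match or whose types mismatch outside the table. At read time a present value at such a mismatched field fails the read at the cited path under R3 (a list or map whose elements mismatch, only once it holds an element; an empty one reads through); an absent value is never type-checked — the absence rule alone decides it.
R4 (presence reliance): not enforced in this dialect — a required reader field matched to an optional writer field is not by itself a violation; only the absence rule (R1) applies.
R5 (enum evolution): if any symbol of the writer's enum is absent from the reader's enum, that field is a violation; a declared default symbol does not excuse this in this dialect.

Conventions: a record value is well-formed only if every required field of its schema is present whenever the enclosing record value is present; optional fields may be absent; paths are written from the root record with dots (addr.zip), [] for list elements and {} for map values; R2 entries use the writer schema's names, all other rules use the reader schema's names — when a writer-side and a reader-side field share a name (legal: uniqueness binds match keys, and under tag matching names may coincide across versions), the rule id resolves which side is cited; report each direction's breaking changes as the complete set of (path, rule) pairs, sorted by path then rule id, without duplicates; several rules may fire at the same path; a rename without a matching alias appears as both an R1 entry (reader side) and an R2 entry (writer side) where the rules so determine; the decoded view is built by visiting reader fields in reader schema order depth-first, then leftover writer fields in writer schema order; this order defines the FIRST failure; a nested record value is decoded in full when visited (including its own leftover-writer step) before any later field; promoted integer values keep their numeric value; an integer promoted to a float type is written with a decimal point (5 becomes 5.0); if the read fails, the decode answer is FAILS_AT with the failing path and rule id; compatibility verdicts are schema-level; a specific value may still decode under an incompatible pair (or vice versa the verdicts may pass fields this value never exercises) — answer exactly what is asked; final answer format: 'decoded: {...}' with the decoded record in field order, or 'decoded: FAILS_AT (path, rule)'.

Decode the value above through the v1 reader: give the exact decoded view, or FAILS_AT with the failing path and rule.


the writer's type comes first in each Shipment pair
migrating the Shipment value to v1:
  channel := "RED"
  verified := true
  balance := 0.25
  enabled := null (not supplied -> null)
  writer latitude: unmatched, discarded
  => decoded: {"channel": "RED", "verified": true, "balance": 0.25, "enabled": null}
remaining Shipment differences; none change what is asked:
  enum Channel (field channel in record Shipment): symbol OPEN added -> changes Shipment's schema-level verdicts only — the decode of this value is the same
  field balance in record Shipment: required changed to optional -> changes Shipment's schema-level verdicts only — the decode of this value is the same
  added field latitude to record Shipment: required float32, tag 30, default 1.5 (in v2 it sits immediately before channel) -> changes Shipment's schema-level verdicts only — the decode of this value is the same
  field enabled in record Shipment: type bool changed to float64 (its default is dropped) -> changes Shipment's schema-level verdicts only — the decode of this value is the same

decoded: {"channel": "RED", "verified": true, "balance": 0.25, "enabled": null}


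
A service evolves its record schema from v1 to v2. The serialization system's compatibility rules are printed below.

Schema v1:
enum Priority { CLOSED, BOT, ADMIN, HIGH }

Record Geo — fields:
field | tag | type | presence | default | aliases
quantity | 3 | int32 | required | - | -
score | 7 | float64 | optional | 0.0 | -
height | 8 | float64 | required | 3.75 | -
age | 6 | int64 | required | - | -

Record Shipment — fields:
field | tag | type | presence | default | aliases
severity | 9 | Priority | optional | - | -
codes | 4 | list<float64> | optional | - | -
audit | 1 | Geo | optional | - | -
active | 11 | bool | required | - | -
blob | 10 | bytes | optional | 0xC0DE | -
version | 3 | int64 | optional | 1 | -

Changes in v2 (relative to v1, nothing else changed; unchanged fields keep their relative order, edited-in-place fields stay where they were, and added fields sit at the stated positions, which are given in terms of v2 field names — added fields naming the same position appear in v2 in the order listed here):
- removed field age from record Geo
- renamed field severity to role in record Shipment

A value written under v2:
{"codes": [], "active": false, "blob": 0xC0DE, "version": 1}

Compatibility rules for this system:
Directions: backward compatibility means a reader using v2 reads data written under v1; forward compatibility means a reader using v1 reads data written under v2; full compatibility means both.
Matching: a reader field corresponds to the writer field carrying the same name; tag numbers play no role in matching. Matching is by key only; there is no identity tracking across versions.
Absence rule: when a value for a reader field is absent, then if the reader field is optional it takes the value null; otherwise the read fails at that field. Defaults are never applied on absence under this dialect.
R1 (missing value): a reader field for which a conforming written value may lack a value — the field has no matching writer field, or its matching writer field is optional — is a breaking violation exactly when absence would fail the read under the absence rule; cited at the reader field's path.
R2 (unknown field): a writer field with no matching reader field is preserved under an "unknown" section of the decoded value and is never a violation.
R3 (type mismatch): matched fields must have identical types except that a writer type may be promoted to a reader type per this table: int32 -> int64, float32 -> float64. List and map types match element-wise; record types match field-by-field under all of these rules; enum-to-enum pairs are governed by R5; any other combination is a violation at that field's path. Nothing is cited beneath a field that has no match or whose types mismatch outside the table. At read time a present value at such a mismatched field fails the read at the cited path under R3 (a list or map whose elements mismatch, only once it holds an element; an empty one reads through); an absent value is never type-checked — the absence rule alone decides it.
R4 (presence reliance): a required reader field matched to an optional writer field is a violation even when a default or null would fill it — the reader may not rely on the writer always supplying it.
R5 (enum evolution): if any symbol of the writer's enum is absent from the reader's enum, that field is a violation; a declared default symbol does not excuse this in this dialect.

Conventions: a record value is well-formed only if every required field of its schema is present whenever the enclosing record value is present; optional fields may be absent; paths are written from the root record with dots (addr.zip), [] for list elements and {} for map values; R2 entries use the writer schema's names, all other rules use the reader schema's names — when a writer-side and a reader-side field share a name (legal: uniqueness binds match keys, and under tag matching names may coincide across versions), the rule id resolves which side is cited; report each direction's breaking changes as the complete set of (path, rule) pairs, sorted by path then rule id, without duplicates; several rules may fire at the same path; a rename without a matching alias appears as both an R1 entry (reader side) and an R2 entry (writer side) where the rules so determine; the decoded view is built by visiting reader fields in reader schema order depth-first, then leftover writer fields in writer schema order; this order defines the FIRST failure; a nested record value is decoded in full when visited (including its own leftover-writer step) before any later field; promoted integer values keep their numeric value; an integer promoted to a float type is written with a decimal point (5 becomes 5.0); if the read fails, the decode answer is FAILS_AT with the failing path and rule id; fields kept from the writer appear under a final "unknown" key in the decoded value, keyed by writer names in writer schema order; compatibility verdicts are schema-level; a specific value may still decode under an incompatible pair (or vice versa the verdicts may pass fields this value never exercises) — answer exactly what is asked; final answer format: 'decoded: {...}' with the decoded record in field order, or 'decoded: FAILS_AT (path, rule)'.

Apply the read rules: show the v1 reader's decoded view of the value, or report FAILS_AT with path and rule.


arrows below run writer -> reader for Shipment
decode walk for Shipment under reader schema v1:
  severity := null (not supplied -> null)
  codes := []
  audit := null (not supplied -> null)
  active := false
  blob := 0xC0DE
  version := 1
  => decoded: {"severity": null, "codes": [], "audit": null, "active": false, "blob": 0xC0DE, "version": 1}
the other Shipment changes do not affect what is asked:
  removed field age from record Geo -> affects the rule determinations only; this particular Shipment value decodes identically
  renamed field severity to role in record Shipment -> triggers nothing under the printed rules; the Shipment answer is the same either way

decoded: {"severity": null, "codes": [], "audit": null, "active": false, "blob": 0xC0DE, "version": 1}


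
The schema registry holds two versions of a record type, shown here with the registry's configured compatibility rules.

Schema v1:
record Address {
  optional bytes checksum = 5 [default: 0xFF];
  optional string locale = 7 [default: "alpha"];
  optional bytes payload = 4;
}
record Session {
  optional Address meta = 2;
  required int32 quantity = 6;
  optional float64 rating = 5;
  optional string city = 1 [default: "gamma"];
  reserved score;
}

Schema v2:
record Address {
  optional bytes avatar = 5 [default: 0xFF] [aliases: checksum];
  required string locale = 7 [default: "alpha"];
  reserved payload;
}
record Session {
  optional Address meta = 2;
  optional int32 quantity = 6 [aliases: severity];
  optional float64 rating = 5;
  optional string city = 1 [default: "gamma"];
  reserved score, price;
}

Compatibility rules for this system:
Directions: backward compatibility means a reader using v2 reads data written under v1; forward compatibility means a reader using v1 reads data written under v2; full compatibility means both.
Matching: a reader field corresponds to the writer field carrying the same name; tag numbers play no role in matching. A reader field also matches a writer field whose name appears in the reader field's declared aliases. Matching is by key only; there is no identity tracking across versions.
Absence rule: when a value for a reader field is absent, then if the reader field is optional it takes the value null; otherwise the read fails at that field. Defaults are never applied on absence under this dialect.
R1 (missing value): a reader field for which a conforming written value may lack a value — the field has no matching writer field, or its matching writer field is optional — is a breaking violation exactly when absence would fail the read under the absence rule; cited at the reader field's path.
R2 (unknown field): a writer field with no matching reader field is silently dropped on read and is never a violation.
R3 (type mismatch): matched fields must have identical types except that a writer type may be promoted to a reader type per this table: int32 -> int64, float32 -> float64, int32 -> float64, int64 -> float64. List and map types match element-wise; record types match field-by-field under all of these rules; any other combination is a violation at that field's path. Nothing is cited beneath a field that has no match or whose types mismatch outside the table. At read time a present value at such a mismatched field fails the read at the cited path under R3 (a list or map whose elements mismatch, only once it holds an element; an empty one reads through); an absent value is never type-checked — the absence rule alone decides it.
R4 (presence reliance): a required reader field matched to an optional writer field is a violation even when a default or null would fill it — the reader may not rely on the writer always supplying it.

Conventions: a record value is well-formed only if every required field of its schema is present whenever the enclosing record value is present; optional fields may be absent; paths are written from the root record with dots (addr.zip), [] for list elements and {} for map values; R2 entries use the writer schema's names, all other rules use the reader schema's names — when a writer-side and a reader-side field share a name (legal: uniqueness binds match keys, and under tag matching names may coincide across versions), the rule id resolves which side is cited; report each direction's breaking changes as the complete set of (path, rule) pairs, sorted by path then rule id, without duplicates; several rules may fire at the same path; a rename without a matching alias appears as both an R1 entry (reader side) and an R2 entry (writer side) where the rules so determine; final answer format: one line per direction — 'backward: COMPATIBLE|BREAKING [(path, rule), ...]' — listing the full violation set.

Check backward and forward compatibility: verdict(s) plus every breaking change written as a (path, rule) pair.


each type pair in Session: writer, then reader
backward analysis of Session with v2 as reader and v1 as writer:
  Address -> Address, writer optional: meta aligns to meta
  int32 -> int32, writer required: quantity aligns to quantity
  float64 -> float64, writer optional: rating aligns to rating
  string -> string, writer optional: city aligns to city
  bytes -> bytes, writer optional: meta.avatar aligns to meta.checksum
  string -> string, writer optional: meta.locale aligns to meta.locale
  writer field meta.payload has no reader counterpart
  rule R1 violated at meta.locale
  rule R4 violated at meta.locale
  => 2 violation(s): backward is BREAKING for Session
forward analysis of Session with v1 as reader and v2 as writer:
  Address -> Address, writer optional: meta aligns to meta
  int32 -> int32, writer optional: quantity aligns to quantity
  float64 -> float64, writer optional: rating aligns to rating
  string -> string, writer optional: city aligns to city
  no writer field matches reader meta.checksum
  string -> string, writer required: meta.locale aligns to meta.locale
  no writer field matches reader meta.payload
  writer field meta.avatar has no reader counterpart
  rule R1 violated at quantity
  rule R4 violated at quantity
  => 2 violation(s): forward is BREAKING for Session

backward: BREAKING [(meta.locale, R1), (meta.locale, R4)]; forward: BREAKING [(quantity, R1), (quantity, R4)]


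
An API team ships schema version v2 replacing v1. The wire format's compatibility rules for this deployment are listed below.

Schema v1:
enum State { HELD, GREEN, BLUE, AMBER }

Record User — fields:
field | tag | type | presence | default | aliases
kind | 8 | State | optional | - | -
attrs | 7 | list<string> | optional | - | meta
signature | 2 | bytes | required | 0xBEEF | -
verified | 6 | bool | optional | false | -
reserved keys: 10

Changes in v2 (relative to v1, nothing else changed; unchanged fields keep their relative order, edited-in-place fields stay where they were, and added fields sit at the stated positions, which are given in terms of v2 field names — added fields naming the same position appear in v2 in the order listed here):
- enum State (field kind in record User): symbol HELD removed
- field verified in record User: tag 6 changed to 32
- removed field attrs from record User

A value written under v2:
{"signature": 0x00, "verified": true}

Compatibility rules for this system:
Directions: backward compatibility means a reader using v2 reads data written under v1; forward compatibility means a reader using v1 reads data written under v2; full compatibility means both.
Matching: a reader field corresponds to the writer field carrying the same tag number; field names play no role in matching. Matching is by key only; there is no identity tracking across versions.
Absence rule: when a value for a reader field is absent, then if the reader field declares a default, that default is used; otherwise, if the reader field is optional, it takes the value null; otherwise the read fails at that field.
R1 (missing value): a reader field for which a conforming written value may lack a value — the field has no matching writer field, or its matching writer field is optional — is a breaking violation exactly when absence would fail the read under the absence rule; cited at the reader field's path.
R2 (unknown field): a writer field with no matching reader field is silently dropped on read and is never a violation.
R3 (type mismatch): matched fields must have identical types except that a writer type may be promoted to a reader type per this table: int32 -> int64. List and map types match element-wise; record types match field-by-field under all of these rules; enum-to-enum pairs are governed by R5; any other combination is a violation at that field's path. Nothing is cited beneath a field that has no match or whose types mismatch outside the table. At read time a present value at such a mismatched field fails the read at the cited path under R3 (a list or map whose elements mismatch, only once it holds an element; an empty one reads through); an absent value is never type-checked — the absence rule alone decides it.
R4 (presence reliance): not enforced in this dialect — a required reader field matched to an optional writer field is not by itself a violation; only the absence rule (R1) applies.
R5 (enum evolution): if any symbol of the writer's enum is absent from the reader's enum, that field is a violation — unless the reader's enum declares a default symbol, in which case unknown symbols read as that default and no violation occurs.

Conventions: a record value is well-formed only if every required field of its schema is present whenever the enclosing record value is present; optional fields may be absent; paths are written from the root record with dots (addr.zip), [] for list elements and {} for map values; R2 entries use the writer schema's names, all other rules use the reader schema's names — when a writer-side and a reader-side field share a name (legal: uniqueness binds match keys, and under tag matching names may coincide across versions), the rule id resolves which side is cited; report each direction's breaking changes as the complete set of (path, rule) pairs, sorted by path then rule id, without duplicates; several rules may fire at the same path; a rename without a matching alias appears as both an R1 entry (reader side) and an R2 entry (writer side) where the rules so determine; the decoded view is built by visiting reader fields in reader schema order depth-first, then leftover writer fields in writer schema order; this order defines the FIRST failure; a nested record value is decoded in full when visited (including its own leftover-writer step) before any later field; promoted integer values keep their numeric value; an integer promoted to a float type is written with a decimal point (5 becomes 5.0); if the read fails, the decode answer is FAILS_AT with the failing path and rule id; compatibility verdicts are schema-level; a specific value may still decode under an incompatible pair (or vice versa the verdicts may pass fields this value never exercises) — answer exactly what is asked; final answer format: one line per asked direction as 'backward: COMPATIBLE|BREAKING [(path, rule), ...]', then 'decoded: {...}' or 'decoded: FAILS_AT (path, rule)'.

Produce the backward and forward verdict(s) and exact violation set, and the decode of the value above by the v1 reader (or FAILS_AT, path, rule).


backward: BREAKING [(kind, R5)]; forward: COMPATIBLE []; decoded: {"kind": null, "attrs": null, "signature": 0x00, "verified": false}

the writer's type comes first in each User pair
backward on User — v2 reading data written by v1:
  kind: paired with writer kind (State -> State; writer optional)
  signature: paired with writer signature (bytes -> bytes; writer required)
  no writer field matches reader verified
  leftover writer field: attrs
  leftover writer field: verified
  R5 fires at kind
  => backward: BREAKING (1)
forward on User — v1 reading data written by v2:
  kind: paired with writer kind (State -> State; writer optional)
  no writer field matches reader attrs
  signature: paired with writer signature (bytes -> bytes; writer required)
  no writer field matches reader verified
  leftover writer field: verified
  => forward verdict for User: COMPATIBLE, no violations
decoding the User value with the v1 reader:
  kind := null (absent, optional -> null)
  attrs := null (absent, optional -> null)
  signature := 0x00
  verified := false (absent -> default)
  writer verified: unknown -> dropped
  => decoded: {"kind": null, "attrs": null, "signature": 0x00, "verified": false}


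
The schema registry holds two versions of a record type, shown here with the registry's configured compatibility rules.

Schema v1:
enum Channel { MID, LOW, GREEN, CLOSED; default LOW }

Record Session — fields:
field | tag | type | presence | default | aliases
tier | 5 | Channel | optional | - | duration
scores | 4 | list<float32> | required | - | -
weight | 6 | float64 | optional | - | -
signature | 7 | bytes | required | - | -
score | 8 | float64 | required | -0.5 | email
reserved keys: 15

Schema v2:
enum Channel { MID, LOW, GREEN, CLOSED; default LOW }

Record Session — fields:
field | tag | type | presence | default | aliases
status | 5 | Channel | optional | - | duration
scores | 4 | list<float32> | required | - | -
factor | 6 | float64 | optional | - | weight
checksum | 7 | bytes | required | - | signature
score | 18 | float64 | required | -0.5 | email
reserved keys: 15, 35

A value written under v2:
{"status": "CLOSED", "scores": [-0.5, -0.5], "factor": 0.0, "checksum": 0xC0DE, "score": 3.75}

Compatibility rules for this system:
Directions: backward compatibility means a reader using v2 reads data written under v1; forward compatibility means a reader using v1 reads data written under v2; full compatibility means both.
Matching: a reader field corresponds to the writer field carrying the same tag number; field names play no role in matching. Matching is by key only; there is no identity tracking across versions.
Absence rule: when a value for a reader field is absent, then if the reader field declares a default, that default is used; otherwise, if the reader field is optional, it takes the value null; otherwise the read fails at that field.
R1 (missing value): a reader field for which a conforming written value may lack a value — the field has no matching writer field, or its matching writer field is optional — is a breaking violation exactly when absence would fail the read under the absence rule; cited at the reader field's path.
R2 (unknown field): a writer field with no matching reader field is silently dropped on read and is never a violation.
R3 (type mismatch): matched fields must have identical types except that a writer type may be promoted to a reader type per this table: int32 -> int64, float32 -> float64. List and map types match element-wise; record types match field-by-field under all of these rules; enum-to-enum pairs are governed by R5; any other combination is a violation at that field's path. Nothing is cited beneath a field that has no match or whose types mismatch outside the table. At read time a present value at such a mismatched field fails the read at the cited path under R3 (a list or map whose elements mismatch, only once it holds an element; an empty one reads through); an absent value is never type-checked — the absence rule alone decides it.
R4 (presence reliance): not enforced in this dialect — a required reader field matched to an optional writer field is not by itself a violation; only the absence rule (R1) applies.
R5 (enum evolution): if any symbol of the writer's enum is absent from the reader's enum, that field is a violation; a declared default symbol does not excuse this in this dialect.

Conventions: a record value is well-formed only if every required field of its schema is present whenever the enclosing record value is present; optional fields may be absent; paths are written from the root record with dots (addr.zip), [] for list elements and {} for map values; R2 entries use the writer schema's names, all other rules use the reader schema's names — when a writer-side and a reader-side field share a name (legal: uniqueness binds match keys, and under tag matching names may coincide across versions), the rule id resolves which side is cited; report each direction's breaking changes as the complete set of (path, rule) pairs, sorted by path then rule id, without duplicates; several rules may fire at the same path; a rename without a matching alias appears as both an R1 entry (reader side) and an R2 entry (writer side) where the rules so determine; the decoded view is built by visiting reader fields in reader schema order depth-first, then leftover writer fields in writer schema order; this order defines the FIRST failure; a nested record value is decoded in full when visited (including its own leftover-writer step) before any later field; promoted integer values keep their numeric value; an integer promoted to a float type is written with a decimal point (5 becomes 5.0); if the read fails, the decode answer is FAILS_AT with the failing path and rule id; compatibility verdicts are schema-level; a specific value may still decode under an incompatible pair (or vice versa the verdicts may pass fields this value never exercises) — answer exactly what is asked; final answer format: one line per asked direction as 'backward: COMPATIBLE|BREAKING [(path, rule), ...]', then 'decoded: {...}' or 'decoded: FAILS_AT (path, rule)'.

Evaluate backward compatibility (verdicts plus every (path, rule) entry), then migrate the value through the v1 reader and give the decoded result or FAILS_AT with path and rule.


arrows below run writer -> reader for Session
backward analysis of Session with v2 as reader and v1 as writer:
  status: Channel -> Channel, writer optional; from tier
  scores: list<float32> -> list<float32>, writer required; from scores
  factor: float64 -> float64, writer optional; from weight
  checksum: bytes -> bytes, writer required; from signature
  no writer field matches reader score
  writer score: unknown to reader
  => backward: COMPATIBLE
migrating the Session value to v1:
  tier := "CLOSED" (from writer status)
  scores := [-0.5, -0.5]
  weight := 0.0 (from writer factor)
  signature := 0xC0DE (from writer checksum)
  score := -0.5 (missing; default applied)
  writer score: no reader field; dropped
  => decoded: {"tier": "CLOSED", "scores": [-0.5, -0.5], "weight": 0.0, "signature": 0xC0DE, "score": -0.5}
checking off the Session differences that do not matter here:
  renamed field tier to status in record Session -> inert for the asked Session verdict: nothing fires
  renamed field weight to factor in record Session (alias weight declared on the renamed field) -> inert for the asked Session verdict: nothing fires
  renamed field signature to checksum in record Session (alias signature declared on the renamed field) -> inert for the asked Session verdict: nothing fires

backward: COMPATIBLE []; decoded: {"tier": "CLOSED", "scores": [-0.5, -0.5], "weight": 0.0, "signature": 0xC0DE, "score": -0.5}
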